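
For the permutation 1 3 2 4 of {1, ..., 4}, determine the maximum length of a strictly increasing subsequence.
3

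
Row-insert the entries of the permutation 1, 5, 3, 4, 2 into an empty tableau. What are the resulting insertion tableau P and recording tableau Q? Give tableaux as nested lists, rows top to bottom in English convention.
P = [[1, 2, 4], [3], [5]], Q = [[1, 2, 4], [3], [5]]

Insert each entry of the permutation into P by Schensted row insertion, recording in Q the position of each new cell.

After inserting 1: P = [[1]].
After inserting 5: P = [[1, 5]].
After inserting 3: P = [[1, 3], [5]].
After inserting 4: P = [[1, 3, 4], [5]].
After inserting 2: P = [[1, 2, 4], [3], [5]].

So P = [[1, 2, 4], [3], [5]], Q = [[1, 2, 4], [3], [5]].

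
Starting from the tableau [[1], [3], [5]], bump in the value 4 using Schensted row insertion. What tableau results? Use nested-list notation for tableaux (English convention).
[[1, 4], [3], [5]]

4 is larger than every entry of row 1, so it is appended to row 1. The new tableau is [[1, 4], [3], [5]].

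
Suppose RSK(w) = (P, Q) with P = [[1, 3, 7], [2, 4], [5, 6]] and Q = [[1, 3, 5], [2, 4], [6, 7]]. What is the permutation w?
Reverse the RSK construction: for i from n down to 1, find the cell of Q containing i, remove the entry at that cell from P, and reverse-bump it up through P; the value ejected from row 1 is w(i).

Step i=7: Q has 7 at row 3, column 2; remove 6 from row 3 of P and reverse-bump: 6 enters row 2 and ejects 4; 4 enters row 1 and ejects 3. So w(7) = 3. P is now [[1, 4, 7], [2, 6], [5]].
Step i=6: Q has 6 at row 3, column 1; remove 5 from row 3 of P and reverse-bump: 5 enters row 2 and ejects 2; 2 enters row 1 and ejects 1. So w(6) = 1. P is now [[2, 4, 7], [5, 6]].
Step i=5: Q has 5 at row 1, column 3; remove that cell from P, ejecting 7. So w(5) = 7. P is now [[2, 4], [5, 6]].
Step i=4: Q has 4 at row 2, column 2; remove 6 from row 2 of P and reverse-bump: 6 enters row 1 and ejects 4. So w(4) = 4. P is now [[2, 6], [5]].
Step i=3: Q has 3 at row 1, column 2; remove that cell from P, ejecting 6. So w(3) = 6. P is now [[2], [5]].
Step i=2: Q has 2 at row 2, column 1; remove 5 from row 2 of P and reverse-bump: 5 enters row 1 and ejects 2. So w(2) = 2. P is now [[5]].
Step i=1: Q has 1 at row 1, column 1; remove that cell from P, ejecting 5. So w(1) = 5. P is now [].

So w = 5 2 6 4 7 1 3.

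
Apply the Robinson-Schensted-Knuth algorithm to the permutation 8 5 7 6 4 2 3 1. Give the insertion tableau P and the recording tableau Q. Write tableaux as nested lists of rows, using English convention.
P = [[1, 3], [2, 6], [4], [5], [7], [8]], Q = [[1, 3], [2, 7], [4], [5], [6], [8]]

Insert each entry of the permutation into P by Schensted row insertion, recording in Q the position of each new cell.

Insert 8: appended to row 1. P = [[8]].
Insert 5: 5 bumps 8 from row 1; 8 starts row 2. P = [[5], [8]].
Insert 7: appended to row 1. P = [[5, 7], [8]].
Insert 6: 6 bumps 7 from row 1; 7 bumps 8 from row 2; 8 starts row 3. P = [[5, 6], [7], [8]].
Insert 4: 4 bumps 5 from row 1; 5 bumps 7 from row 2; 7 bumps 8 from row 3; 8 starts row 4. P = [[4, 6], [5], [7], [8]].
Insert 2: 2 bumps 4 from row 1; 4 bumps 5 from row 2; 5 bumps 7 from row 3; 7 bumps 8 from row 4; 8 starts row 5. P = [[2, 6], [4], [5], [7], [8]].
Insert 3: 3 bumps 6 from row 1; 6 appends to row 2. P = [[2, 3], [4, 6], [5], [7], [8]].
Insert 1: 1 bumps 2 from row 1; 2 bumps 4 from row 2; 4 bumps 5 from row 3; 5 bumps 7 from row 4; 7 bumps 8 from row 5; 8 starts row 6. P = [[1, 3], [2, 6], [4], [5], [7], [8]].

So P = [[1, 3], [2, 6], [4], [5], [7], [8]], Q = [[1, 3], [2, 7], [4], [5], [6], [8]].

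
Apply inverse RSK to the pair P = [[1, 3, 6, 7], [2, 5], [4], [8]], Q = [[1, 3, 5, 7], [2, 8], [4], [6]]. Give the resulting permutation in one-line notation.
8 4 5 2 6 1 7 3

Reverse the RSK construction: for i from n down to 1, find the cell of Q containing i, remove the entry at that cell from P, and reverse-bump it up through P; the value ejected from row 1 is w(i).

Step i=8: Q has 8 at row 2, column 2; remove 5 from row 2 of P and reverse-bump: 5 enters row 1 and ejects 3. So w(8) = 3. P is now [[1, 5, 6, 7], [2], [4], [8]].
Step i=7: Q has 7 at row 1, column 4; remove that cell from P, ejecting 7. So w(7) = 7. P is now [[1, 5, 6], [2], [4], [8]].
Step i=6: Q has 6 at row 4, column 1; remove 8 from row 4 of P and reverse-bump: 8 enters row 3 and ejects 4; 4 enters row 2 and ejects 2; 2 enters row 1 and ejects 1. So w(6) = 1. P is now [[2, 5, 6], [4], [8]].
Step i=5: Q has 5 at row 1, column 3; remove that cell from P, ejecting 6. So w(5) = 6. P is now [[2, 5], [4], [8]].
Step i=4: Q has 4 at row 3, column 1; remove 8 from row 3 of P and reverse-bump: 8 enters row 2 and ejects 4; 4 enters row 1 and ejects 2. So w(4) = 2. P is now [[4, 5], [8]].
Step i=3: Q has 3 at row 1, column 2; remove that cell from P, ejecting 5. So w(3) = 5. P is now [[4], [8]].
Step i=2: Q has 2 at row 2, column 1; remove 8 from row 2 of P and reverse-bump: 8 enters row 1 and ejects 4. So w(2) = 4. P is now [[8]].
Step i=1: Q has 1 at row 1, column 1; remove that cell from P, ejecting 8. So w(1) = 8. P is now [].

So w = 8 4 5 2 6 1 7 3.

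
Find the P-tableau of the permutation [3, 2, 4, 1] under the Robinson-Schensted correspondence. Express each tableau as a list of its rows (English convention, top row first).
After inserting 3: P = [[3]].
After inserting 2: P = [[2], [3]].
After inserting 4: P = [[2, 4], [3]].
After inserting 1: P = [[1, 4], [2], [3]].

So P = [[1, 4], [2], [3]].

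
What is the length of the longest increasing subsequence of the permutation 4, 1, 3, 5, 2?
3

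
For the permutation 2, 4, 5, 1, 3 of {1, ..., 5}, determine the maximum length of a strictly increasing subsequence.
3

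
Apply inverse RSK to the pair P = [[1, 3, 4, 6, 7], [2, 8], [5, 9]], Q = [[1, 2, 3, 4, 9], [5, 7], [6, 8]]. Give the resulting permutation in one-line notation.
Reverse the RSK construction: for i from n down to 1, find the cell of Q containing i, remove the entry at that cell from P, and reverse-bump it up through P; the value ejected from row 1 is w(i).

Step i=9: Q has 9 at row 1, column 5; remove that cell from P, ejecting 7. So w(9) = 7. P is now [[1, 3, 4, 6], [2, 8], [5, 9]].
Step i=8: Q has 8 at row 3, column 2; remove 9 from row 3 of P and reverse-bump: 9 enters row 2 and ejects 8; 8 enters row 1 and ejects 6. So w(8) = 6. P is now [[1, 3, 4, 8], [2, 9], [5]].
Step i=7: Q has 7 at row 2, column 2; remove 9 from row 2 of P and reverse-bump: 9 enters row 1 and ejects 8. So w(7) = 8. P is now [[1, 3, 4, 9], [2], [5]].
Step i=6: Q has 6 at row 3, column 1; remove 5 from row 3 of P and reverse-bump: 5 enters row 2 and ejects 2; 2 enters row 1 and ejects 1. So w(6) = 1. P is now [[2, 3, 4, 9], [5]].
Step i=5: Q has 5 at row 2, column 1; remove 5 from row 2 of P and reverse-bump: 5 enters row 1 and ejects 4. So w(5) = 4. P is now [[2, 3, 5, 9]].
Step i=4: Q has 4 at row 1, column 4; remove that cell from P, ejecting 9. So w(4) = 9. P is now [[2, 3, 5]].
Step i=3: Q has 3 at row 1, column 3; remove that cell from P, ejecting 5. So w(3) = 5. P is now [[2, 3]].
Step i=2: Q has 2 at row 1, column 2; remove that cell from P, ejecting 3. So w(2) = 3. P is now [[2]].
Step i=1: Q has 1 at row 1, column 1; remove that cell from P, ejecting 2. So w(1) = 2. P is now [].

So w = 2 3 5 9 4 1 8 6 7.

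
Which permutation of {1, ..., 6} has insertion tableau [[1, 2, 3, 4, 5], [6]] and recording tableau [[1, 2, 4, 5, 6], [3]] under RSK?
Reverse the RSK construction: for i from n down to 1, find the cell of Q containing i, remove the entry at that cell from P, and reverse-bump it up through P; the value ejected from row 1 is w(i).

Step i=6: Q has 6 at row 1, column 5; remove that cell from P, ejecting 5. So w(6) = 5. P is now [[1, 2, 3, 4], [6]].
Step i=5: Q has 5 at row 1, column 4; remove that cell from P, ejecting 4. So w(5) = 4. P is now [[1, 2, 3], [6]].
Step i=4: Q has 4 at row 1, column 3; remove that cell from P, ejecting 3. So w(4) = 3. P is now [[1, 2], [6]].
Step i=3: Q has 3 at row 2, column 1; remove 6 from row 2 of P and reverse-bump: 6 enters row 1 and ejects 2. So w(3) = 2. P is now [[1, 6]].
Step i=2: Q has 2 at row 1, column 2; remove that cell from P, ejecting 6. So w(2) = 6. P is now [[1]].
Step i=1: Q has 1 at row 1, column 1; remove that cell from P, ejecting 1. So w(1) = 1. P is now [].

So w = 1 6 2 3 4 5.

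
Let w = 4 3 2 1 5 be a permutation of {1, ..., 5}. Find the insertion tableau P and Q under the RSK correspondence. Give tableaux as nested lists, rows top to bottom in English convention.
P = [[1, 5], [2], [3], [4]], Q = [[1, 5], [2], [3], [4]]

Insert each entry of the permutation into P by Schensted row insertion, recording in Q the position of each new cell.

After inserting 4: P = [[4]].
After inserting 3: P = [[3], [4]].
After inserting 2: P = [[2], [3], [4]].
After inserting 1: P = [[1], [2], [3], [4]].
After inserting 5: P = [[1, 5], [2], [3], [4]].

So P = [[1, 5], [2], [3], [4]], Q = [[1, 5], [2], [3], [4]].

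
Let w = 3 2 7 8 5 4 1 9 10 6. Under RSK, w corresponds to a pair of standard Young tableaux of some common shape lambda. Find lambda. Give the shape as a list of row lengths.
RSK row insertion gives P = [[1, 4, 6, 9, 10], [2, 5, 8], [3], [7]], which has shape [5, 3, 1, 1].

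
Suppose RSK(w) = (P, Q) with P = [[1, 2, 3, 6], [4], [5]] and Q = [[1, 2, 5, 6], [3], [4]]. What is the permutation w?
1 5 4 2 3 6

Reverse the RSK construction: for i from n down to 1, find the cell of Q containing i, remove the entry at that cell from P, and reverse-bump it up through P; the value ejected from row 1 is w(i).

Step i=6: Q has 6 at row 1, column 4; remove that cell from P, ejecting 6. So w(6) = 6. P is now [[1, 2, 3], [4], [5]].
Step i=5: Q has 5 at row 1, column 3; remove that cell from P, ejecting 3. So w(5) = 3. P is now [[1, 2], [4], [5]].
Step i=4: Q has 4 at row 3, column 1; remove 5 from row 3 of P and reverse-bump: 5 enters row 2 and ejects 4; 4 enters row 1 and ejects 2. So w(4) = 2. P is now [[1, 4], [5]].
Step i=3: Q has 3 at row 2, column 1; remove 5 from row 2 of P and reverse-bump: 5 enters row 1 and ejects 4. So w(3) = 4. P is now [[1, 5]].
Step i=2: Q has 2 at row 1, column 2; remove that cell from P, ejecting 5. So w(2) = 5. P is now [[1]].
Step i=1: Q has 1 at row 1, column 1; remove that cell from P, ejecting 1. So w(1) = 1. P is now [].

So w = 1 5 4 2 3 6.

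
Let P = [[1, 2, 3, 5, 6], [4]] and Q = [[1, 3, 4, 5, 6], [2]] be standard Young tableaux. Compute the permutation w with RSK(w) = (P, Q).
4 1 2 3 5 6

Reverse the RSK construction: for i from n down to 1, find the cell of Q containing i, remove the entry at that cell from P, and reverse-bump it up through P; the value ejected from row 1 is w(i).

Step i=6: Q has 6 at row 1, column 5; remove that cell from P, ejecting 6. So w(6) = 6. P is now [[1, 2, 3, 5], [4]].
Step i=5: Q has 5 at row 1, column 4; remove that cell from P, ejecting 5. So w(5) = 5. P is now [[1, 2, 3], [4]].
Step i=4: Q has 4 at row 1, column 3; remove that cell from P, ejecting 3. So w(4) = 3. P is now [[1, 2], [4]].
Step i=3: Q has 3 at row 1, column 2; remove that cell from P, ejecting 2. So w(3) = 2. P is now [[1], [4]].
Step i=2: Q has 2 at row 2, column 1; remove 4 from row 2 of P and reverse-bump: 4 enters row 1 and ejects 1. So w(2) = 1. P is now [[4]].
Step i=1: Q has 1 at row 1, column 1; remove that cell from P, ejecting 4. So w(1) = 4. P is now [].

So w = 4 1 2 3 5 6.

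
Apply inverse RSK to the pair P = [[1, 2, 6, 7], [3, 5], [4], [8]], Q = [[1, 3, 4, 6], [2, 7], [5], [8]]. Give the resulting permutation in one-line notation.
8 4 5 6 1 7 3 2

Reverse the RSK construction: for i from n down to 1, find the cell of Q containing i, remove the entry at that cell from P, and reverse-bump it up through P; the value ejected from row 1 is w(i).

Step i=8: Q has 8 at row 4, column 1; remove 8 from row 4 of P and reverse-bump: 8 enters row 3 and ejects 4; 4 enters row 2 and ejects 3; 3 enters row 1 and ejects 2. So w(8) = 2. P is now [[1, 3, 6, 7], [4, 5], [8]].
Step i=7: Q has 7 at row 2, column 2; remove 5 from row 2 of P and reverse-bump: 5 enters row 1 and ejects 3. So w(7) = 3. P is now [[1, 5, 6, 7], [4], [8]].
Step i=6: Q has 6 at row 1, column 4; remove that cell from P, ejecting 7. So w(6) = 7. P is now [[1, 5, 6], [4], [8]].
Step i=5: Q has 5 at row 3, column 1; remove 8 from row 3 of P and reverse-bump: 8 enters row 2 and ejects 4; 4 enters row 1 and ejects 1. So w(5) = 1. P is now [[4, 5, 6], [8]].
Step i=4: Q has 4 at row 1, column 3; remove that cell from P, ejecting 6. So w(4) = 6. P is now [[4, 5], [8]].
Step i=3: Q has 3 at row 1, column 2; remove that cell from P, ejecting 5. So w(3) = 5. P is now [[4], [8]].
Step i=2: Q has 2 at row 2, column 1; remove 8 from row 2 of P and reverse-bump: 8 enters row 1 and ejects 4. So w(2) = 4. P is now [[8]].
Step i=1: Q has 1 at row 1, column 1; remove that cell from P, ejecting 8. So w(1) = 8. P is now [].

So w = 8 4 5 6 1 7 3 2.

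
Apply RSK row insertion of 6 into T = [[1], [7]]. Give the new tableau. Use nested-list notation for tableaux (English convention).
[[1, 6], [7]]

6 is larger than every entry of row 1, so it is appended to row 1. The new tableau is [[1, 6], [7]].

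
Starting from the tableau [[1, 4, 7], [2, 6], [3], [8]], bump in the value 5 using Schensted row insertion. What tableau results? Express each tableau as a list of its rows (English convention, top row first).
In row 1, 5 replaces 7 (the leftmost entry greater than 5); 7 is bumped to row 2. 7 is appended to row 2. The new tableau is [[1, 4, 5], [2, 6, 7], [3], [8]].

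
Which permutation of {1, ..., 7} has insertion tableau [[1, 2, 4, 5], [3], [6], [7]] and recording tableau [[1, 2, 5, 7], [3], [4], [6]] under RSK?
1 7 6 3 4 2 5

Reverse the RSK construction: for i from n down to 1, find the cell of Q containing i, remove the entry at that cell from P, and reverse-bump it up through P; the value ejected from row 1 is w(i).

Step i=7: Q has 7 at row 1, column 4; remove that cell from P, ejecting 5. So w(7) = 5. P is now [[1, 2, 4], [3], [6], [7]].
Step i=6: Q has 6 at row 4, column 1; remove 7 from row 4 of P and reverse-bump: 7 enters row 3 and ejects 6; 6 enters row 2 and ejects 3; 3 enters row 1 and ejects 2. So w(6) = 2. P is now [[1, 3, 4], [6], [7]].
Step i=5: Q has 5 at row 1, column 3; remove that cell from P, ejecting 4. So w(5) = 4. P is now [[1, 3], [6], [7]].
Step i=4: Q has 4 at row 3, column 1; remove 7 from row 3 of P and reverse-bump: 7 enters row 2 and ejects 6; 6 enters row 1 and ejects 3. So w(4) = 3. P is now [[1, 6], [7]].
Step i=3: Q has 3 at row 2, column 1; remove 7 from row 2 of P and reverse-bump: 7 enters row 1 and ejects 6. So w(3) = 6. P is now [[1, 7]].
Step i=2: Q has 2 at row 1, column 2; remove that cell from P, ejecting 7. So w(2) = 7. P is now [[1]].
Step i=1: Q has 1 at row 1, column 1; remove that cell from P, ejecting 1. So w(1) = 1. P is now [].

So w = 1 7 6 3 4 2 5.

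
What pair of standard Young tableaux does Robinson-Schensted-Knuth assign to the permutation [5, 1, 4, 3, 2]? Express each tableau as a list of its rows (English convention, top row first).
P = [[1, 2], [3], [4], [5]], Q = [[1, 3], [2], [4], [5]]

Insert each entry of the permutation into P by Schensted row insertion, recording in Q the position of each new cell.

After inserting 5: P = [[5]].
After inserting 1: P = [[1], [5]].
After inserting 4: P = [[1, 4], [5]].
After inserting 3: P = [[1, 3], [4], [5]].
After inserting 2: P = [[1, 2], [3], [4], [5]].

So P = [[1, 2], [3], [4], [5]], Q = [[1, 3], [2], [4], [5]].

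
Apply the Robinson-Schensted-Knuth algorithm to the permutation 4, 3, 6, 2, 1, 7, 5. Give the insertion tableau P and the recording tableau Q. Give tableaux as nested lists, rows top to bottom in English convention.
P = [[1, 5, 7], [2, 6], [3], [4]], Q = [[1, 3, 6], [2, 7], [4], [5]]

Insert each entry of the permutation into P by Schensted row insertion, recording in Q the position of each new cell.

Insert 4: appended to row 1. P = [[4]].
Insert 3: 3 bumps 4 from row 1; 4 starts row 2. P = [[3], [4]].
Insert 6: appended to row 1. P = [[3, 6], [4]].
Insert 2: 2 bumps 3 from row 1; 3 bumps 4 from row 2; 4 starts row 3. P = [[2, 6], [3], [4]].
Insert 1: 1 bumps 2 from row 1; 2 bumps 3 from row 2; 3 bumps 4 from row 3; 4 starts row 4. P = [[1, 6], [2], [3], [4]].
Insert 7: appended to row 1. P = [[1, 6, 7], [2], [3], [4]].
Insert 5: 5 bumps 6 from row 1; 6 appends to row 2. P = [[1, 5, 7], [2, 6], [3], [4]].

So P = [[1, 5, 7], [2, 6], [3], [4]], Q = [[1, 3, 6], [2, 7], [4], [5]].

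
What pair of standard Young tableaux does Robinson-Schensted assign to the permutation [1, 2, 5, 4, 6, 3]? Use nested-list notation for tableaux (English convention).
P = [[1, 2, 3, 6], [4], [5]], Q = [[1, 2, 3, 5], [4], [6]]

Insert each entry of the permutation into P by Schensted row insertion, recording in Q the position of each new cell.

Insert 1: appended to row 1. P = [[1]].
Insert 2: appended to row 1. P = [[1, 2]].
Insert 5: appended to row 1. P = [[1, 2, 5]].
Insert 4: 4 bumps 5 from row 1; 5 starts row 2. P = [[1, 2, 4], [5]].
Insert 6: appended to row 1. P = [[1, 2, 4, 6], [5]].
Insert 3: 3 bumps 4 from row 1; 4 bumps 5 from row 2; 5 starts row 3. P = [[1, 2, 3, 6], [4], [5]].

So P = [[1, 2, 3, 6], [4], [5]], Q = [[1, 2, 3, 5], [4], [6]].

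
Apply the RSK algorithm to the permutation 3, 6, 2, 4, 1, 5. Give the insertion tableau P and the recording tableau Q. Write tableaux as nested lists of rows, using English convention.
P = [[1, 4, 5], [2, 6], [3]], Q = [[1, 2, 6], [3, 4], [5]]

Insert each entry of the permutation into P by Schensted row insertion, recording in Q the position of each new cell.

Insert 3: appended to row 1. P = [[3]].
Insert 6: appended to row 1. P = [[3, 6]].
Insert 2: 2 bumps 3 from row 1; 3 starts row 2. P = [[2, 6], [3]].
Insert 4: 4 bumps 6 from row 1; 6 appends to row 2. P = [[2, 4], [3, 6]].
Insert 1: 1 bumps 2 from row 1; 2 bumps 3 from row 2; 3 starts row 3. P = [[1, 4], [2, 6], [3]].
Insert 5: appended to row 1. P = [[1, 4, 5], [2, 6], [3]].

So P = [[1, 4, 5], [2, 6], [3]], Q = [[1, 2, 6], [3, 4], [5]].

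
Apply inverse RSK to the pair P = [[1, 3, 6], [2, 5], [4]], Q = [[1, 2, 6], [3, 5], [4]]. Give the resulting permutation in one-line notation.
Reverse RSK: for i = n, n-1, ..., 1, locate i in Q, remove the corresponding corner cell from P, and reverse-bump its entry up through P; the value ejected from row 1 is w(i).

So w = 4 5 2 1 3 6.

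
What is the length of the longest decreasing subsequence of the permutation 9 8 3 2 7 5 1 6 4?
5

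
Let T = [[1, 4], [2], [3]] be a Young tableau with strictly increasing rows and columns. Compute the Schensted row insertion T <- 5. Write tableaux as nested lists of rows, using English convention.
5 is larger than every entry of row 1, so it is appended to row 1. The new tableau is [[1, 4, 5], [2], [3]].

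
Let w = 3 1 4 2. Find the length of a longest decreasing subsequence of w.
2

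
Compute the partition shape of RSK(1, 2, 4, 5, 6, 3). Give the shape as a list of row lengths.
Row-insert each entry into an empty tableau.

After inserting 1: P = [[1]].
After inserting 2: P = [[1, 2]].
After inserting 4: P = [[1, 2, 4]].
After inserting 5: P = [[1, 2, 4, 5]].
After inserting 6: P = [[1, 2, 4, 5, 6]].
After inserting 3: P = [[1, 2, 3, 5, 6], [4]].

The final insertion tableau P = [[1, 2, 3, 5, 6], [4]] has shape [5, 1].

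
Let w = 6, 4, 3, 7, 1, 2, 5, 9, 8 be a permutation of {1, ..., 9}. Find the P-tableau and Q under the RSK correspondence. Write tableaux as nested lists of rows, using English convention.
P = [[1, 2, 5, 8], [3, 7, 9], [4], [6]], Q = [[1, 4, 7, 8], [2, 6, 9], [3], [5]]

Insert each entry of the permutation into P by Schensted row insertion, recording in Q the position of each new cell.

Insert 6: appended to row 1. P = [[6]].
Insert 4: 4 bumps 6 from row 1; 6 starts row 2. P = [[4], [6]].
Insert 3: 3 bumps 4 from row 1; 4 bumps 6 from row 2; 6 starts row 3. P = [[3], [4], [6]].
Insert 7: appended to row 1. P = [[3, 7], [4], [6]].
Insert 1: 1 bumps 3 from row 1; 3 bumps 4 from row 2; 4 bumps 6 from row 3; 6 starts row 4. P = [[1, 7], [3], [4], [6]].
Insert 2: 2 bumps 7 from row 1; 7 appends to row 2. P = [[1, 2], [3, 7], [4], [6]].
Insert 5: appended to row 1. P = [[1, 2, 5], [3, 7], [4], [6]].
Insert 9: appended to row 1. P = [[1, 2, 5, 9], [3, 7], [4], [6]].
Insert 8: 8 bumps 9 from row 1; 9 appends to row 2. P = [[1, 2, 5, 8], [3, 7, 9], [4], [6]].

So P = [[1, 2, 5, 8], [3, 7, 9], [4], [6]], Q = [[1, 4, 7, 8], [2, 6, 9], [3], [5]].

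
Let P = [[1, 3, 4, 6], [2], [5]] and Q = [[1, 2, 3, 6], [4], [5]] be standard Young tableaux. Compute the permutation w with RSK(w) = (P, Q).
2 3 5 4 1 6

Reverse the RSK construction: for i from n down to 1, find the cell of Q containing i, remove the entry at that cell from P, and reverse-bump it up through P; the value ejected from row 1 is w(i).

Step i=6: Q has 6 at row 1, column 4; remove that cell from P, ejecting 6. So w(6) = 6. P is now [[1, 3, 4], [2], [5]].
Step i=5: Q has 5 at row 3, column 1; remove 5 from row 3 of P and reverse-bump: 5 enters row 2 and ejects 2; 2 enters row 1 and ejects 1. So w(5) = 1. P is now [[2, 3, 4], [5]].
Step i=4: Q has 4 at row 2, column 1; remove 5 from row 2 of P and reverse-bump: 5 enters row 1 and ejects 4. So w(4) = 4. P is now [[2, 3, 5]].
Step i=3: Q has 3 at row 1, column 3; remove that cell from P, ejecting 5. So w(3) = 5. P is now [[2, 3]].
Step i=2: Q has 2 at row 1, column 2; remove that cell from P, ejecting 3. So w(2) = 3. P is now [[2]].
Step i=1: Q has 1 at row 1, column 1; remove that cell from P, ejecting 2. So w(1) = 2. P is now [].

So w = 2 3 5 4 1 6.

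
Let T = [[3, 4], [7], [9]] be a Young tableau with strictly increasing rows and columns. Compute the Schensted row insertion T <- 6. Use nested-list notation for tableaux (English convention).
6 is larger than every entry of row 1, so it is appended to row 1. The new tableau is [[3, 4, 6], [7], [9]].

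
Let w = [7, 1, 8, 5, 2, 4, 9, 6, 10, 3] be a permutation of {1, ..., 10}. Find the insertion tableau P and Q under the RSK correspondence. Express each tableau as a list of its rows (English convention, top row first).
P = [[1, 2, 3, 6, 10], [4, 8, 9], [5], [7]], Q = [[1, 3, 6, 7, 9], [2, 4, 8], [5], [10]]

Insert each entry of the permutation into P by Schensted row insertion, recording in Q the position of each new cell.

After inserting 7: P = [[7]].
After inserting 1: P = [[1], [7]].
After inserting 8: P = [[1, 8], [7]].
After inserting 5: P = [[1, 5], [7, 8]].
After inserting 2: P = [[1, 2], [5, 8], [7]].
After inserting 4: P = [[1, 2, 4], [5, 8], [7]].
After inserting 9: P = [[1, 2, 4, 9], [5, 8], [7]].
After inserting 6: P = [[1, 2, 4, 6], [5, 8, 9], [7]].
After inserting 10: P = [[1, 2, 4, 6, 10], [5, 8, 9], [7]].
After inserting 3: P = [[1, 2, 3, 6, 10], [4, 8, 9], [5], [7]].

So P = [[1, 2, 3, 6, 10], [4, 8, 9], [5], [7]], Q = [[1, 3, 6, 7, 9], [2, 4, 8], [5], [10]].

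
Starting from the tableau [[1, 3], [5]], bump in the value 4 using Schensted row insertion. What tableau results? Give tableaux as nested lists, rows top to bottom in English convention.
4 is larger than every entry of row 1, so it is appended to row 1. The new tableau is [[1, 3, 4], [5]].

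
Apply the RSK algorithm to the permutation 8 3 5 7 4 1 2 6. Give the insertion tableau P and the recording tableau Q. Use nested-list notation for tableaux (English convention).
P = [[1, 2, 6], [3, 4, 7], [5], [8]], Q = [[1, 3, 4], [2, 7, 8], [5], [6]]

Insert each entry of the permutation into P by Schensted row insertion, recording in Q the position of each new cell.

After inserting 8: P = [[8]].
After inserting 3: P = [[3], [8]].
After inserting 5: P = [[3, 5], [8]].
After inserting 7: P = [[3, 5, 7], [8]].
After inserting 4: P = [[3, 4, 7], [5], [8]].
After inserting 1: P = [[1, 4, 7], [3], [5], [8]].
After inserting 2: P = [[1, 2, 7], [3, 4], [5], [8]].
After inserting 6: P = [[1, 2, 6], [3, 4, 7], [5], [8]].

So P = [[1, 2, 6], [3, 4, 7], [5], [8]], Q = [[1, 3, 4], [2, 7, 8], [5], [6]].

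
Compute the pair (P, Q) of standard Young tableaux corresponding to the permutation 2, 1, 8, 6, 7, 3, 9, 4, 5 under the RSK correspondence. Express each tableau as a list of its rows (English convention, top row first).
Insert each entry of the permutation into P by Schensted row insertion, recording in Q the position of each new cell.

After inserting 2: P = [[2]].
After inserting 1: P = [[1], [2]].
After inserting 8: P = [[1, 8], [2]].
After inserting 6: P = [[1, 6], [2, 8]].
After inserting 7: P = [[1, 6, 7], [2, 8]].
After inserting 3: P = [[1, 3, 7], [2, 6], [8]].
After inserting 9: P = [[1, 3, 7, 9], [2, 6], [8]].
After inserting 4: P = [[1, 3, 4, 9], [2, 6, 7], [8]].
After inserting 5: P = [[1, 3, 4, 5], [2, 6, 7, 9], [8]].

So P = [[1, 3, 4, 5], [2, 6, 7, 9], [8]], Q = [[1, 3, 5, 7], [2, 4, 8, 9], [6]].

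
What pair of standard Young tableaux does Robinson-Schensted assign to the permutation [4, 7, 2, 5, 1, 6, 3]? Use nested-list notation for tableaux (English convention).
Insert each entry of the permutation into P by Schensted row insertion, recording in Q the position of each new cell.

Insert 4: appended to row 1. P = [[4]].
Insert 7: appended to row 1. P = [[4, 7]].
Insert 2: 2 bumps 4 from row 1; 4 starts row 2. P = [[2, 7], [4]].
Insert 5: 5 bumps 7 from row 1; 7 appends to row 2. P = [[2, 5], [4, 7]].
Insert 1: 1 bumps 2 from row 1; 2 bumps 4 from row 2; 4 starts row 3. P = [[1, 5], [2, 7], [4]].
Insert 6: appended to row 1. P = [[1, 5, 6], [2, 7], [4]].
Insert 3: 3 bumps 5 from row 1; 5 bumps 7 from row 2; 7 appends to row 3. P = [[1, 3, 6], [2, 5], [4, 7]].

So P = [[1, 3, 6], [2, 5], [4, 7]], Q = [[1, 2, 6], [3, 4], [5, 7]].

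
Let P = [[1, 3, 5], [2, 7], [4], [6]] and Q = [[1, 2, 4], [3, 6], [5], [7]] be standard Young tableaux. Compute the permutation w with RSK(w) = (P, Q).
Reverse the RSK construction: for i from n down to 1, find the cell of Q containing i, remove the entry at that cell from P, and reverse-bump it up through P; the value ejected from row 1 is w(i).

Step i=7: Q has 7 at row 4, column 1; remove 6 from row 4 of P and reverse-bump: 6 enters row 3 and ejects 4; 4 enters row 2 and ejects 2; 2 enters row 1 and ejects 1. So w(7) = 1. P is now [[2, 3, 5], [4, 7], [6]].
Step i=6: Q has 6 at row 2, column 2; remove 7 from row 2 of P and reverse-bump: 7 enters row 1 and ejects 5. So w(6) = 5. P is now [[2, 3, 7], [4], [6]].
Step i=5: Q has 5 at row 3, column 1; remove 6 from row 3 of P and reverse-bump: 6 enters row 2 and ejects 4; 4 enters row 1 and ejects 3. So w(5) = 3. P is now [[2, 4, 7], [6]].
Step i=4: Q has 4 at row 1, column 3; remove that cell from P, ejecting 7. So w(4) = 7. P is now [[2, 4], [6]].
Step i=3: Q has 3 at row 2, column 1; remove 6 from row 2 of P and reverse-bump: 6 enters row 1 and ejects 4. So w(3) = 4. P is now [[2, 6]].
Step i=2: Q has 2 at row 1, column 2; remove that cell from P, ejecting 6. So w(2) = 6. P is now [[2]].
Step i=1: Q has 1 at row 1, column 1; remove that cell from P, ejecting 2. So w(1) = 2. P is now [].

So w = 2 6 4 7 3 5 1.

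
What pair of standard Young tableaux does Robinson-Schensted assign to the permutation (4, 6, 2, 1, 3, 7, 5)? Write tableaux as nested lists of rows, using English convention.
Insert each entry of the permutation into P by Schensted row insertion, recording in Q the position of each new cell.

Insert 4: appended to row 1. P = [[4]].
Insert 6: appended to row 1. P = [[4, 6]].
Insert 2: 2 bumps 4 from row 1; 4 starts row 2. P = [[2, 6], [4]].
Insert 1: 1 bumps 2 from row 1; 2 bumps 4 from row 2; 4 starts row 3. P = [[1, 6], [2], [4]].
Insert 3: 3 bumps 6 from row 1; 6 appends to row 2. P = [[1, 3], [2, 6], [4]].
Insert 7: appended to row 1. P = [[1, 3, 7], [2, 6], [4]].
Insert 5: 5 bumps 7 from row 1; 7 appends to row 2. P = [[1, 3, 5], [2, 6, 7], [4]].

So P = [[1, 3, 5], [2, 6, 7], [4]], Q = [[1, 2, 6], [3, 5, 7], [4]].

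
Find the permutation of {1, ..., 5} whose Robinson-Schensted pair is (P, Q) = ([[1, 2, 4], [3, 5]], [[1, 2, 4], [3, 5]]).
1 3 2 5 4

Reverse RSK: for i = n, n-1, ..., 1, locate i in Q, remove the corresponding corner cell from P, and reverse-bump its entry up through P; the value ejected from row 1 is w(i).

So w = 1 3 2 5 4.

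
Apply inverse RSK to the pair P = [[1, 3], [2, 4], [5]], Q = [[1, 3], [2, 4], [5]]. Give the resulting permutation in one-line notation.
Reverse the RSK construction: for i from n down to 1, find the cell of Q containing i, remove the entry at that cell from P, and reverse-bump it up through P; the value ejected from row 1 is w(i).

Step i=5: Q has 5 at row 3, column 1; remove 5 from row 3 of P and reverse-bump: 5 enters row 2 and ejects 4; 4 enters row 1 and ejects 3. So w(5) = 3. P is now [[1, 4], [2, 5]].
Step i=4: Q has 4 at row 2, column 2; remove 5 from row 2 of P and reverse-bump: 5 enters row 1 and ejects 4. So w(4) = 4. P is now [[1, 5], [2]].
Step i=3: Q has 3 at row 1, column 2; remove that cell from P, ejecting 5. So w(3) = 5. P is now [[1], [2]].
Step i=2: Q has 2 at row 2, column 1; remove 2 from row 2 of P and reverse-bump: 2 enters row 1 and ejects 1. So w(2) = 1. P is now [[2]].
Step i=1: Q has 1 at row 1, column 1; remove that cell from P, ejecting 2. So w(1) = 2. P is now [].

So w = 2 1 5 4 3.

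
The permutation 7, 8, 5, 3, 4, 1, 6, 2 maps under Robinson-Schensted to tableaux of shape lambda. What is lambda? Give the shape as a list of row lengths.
[3, 2, 2, 1]

RSK row insertion gives P = [[1, 2, 6], [3, 4], [5, 8], [7]], which has shape [3, 2, 2, 1].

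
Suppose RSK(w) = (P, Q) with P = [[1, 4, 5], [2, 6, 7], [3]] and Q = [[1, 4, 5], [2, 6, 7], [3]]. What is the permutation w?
Reverse the RSK construction: for i from n down to 1, find the cell of Q containing i, remove the entry at that cell from P, and reverse-bump it up through P; the value ejected from row 1 is w(i).

Step i=7: Q has 7 at row 2, column 3; remove 7 from row 2 of P and reverse-bump: 7 enters row 1 and ejects 5. So w(7) = 5. P is now [[1, 4, 7], [2, 6], [3]].
Step i=6: Q has 6 at row 2, column 2; remove 6 from row 2 of P and reverse-bump: 6 enters row 1 and ejects 4. So w(6) = 4. P is now [[1, 6, 7], [2], [3]].
Step i=5: Q has 5 at row 1, column 3; remove that cell from P, ejecting 7. So w(5) = 7. P is now [[1, 6], [2], [3]].
Step i=4: Q has 4 at row 1, column 2; remove that cell from P, ejecting 6. So w(4) = 6. P is now [[1], [2], [3]].
Step i=3: Q has 3 at row 3, column 1; remove 3 from row 3 of P and reverse-bump: 3 enters row 2 and ejects 2; 2 enters row 1 and ejects 1. So w(3) = 1. P is now [[2], [3]].
Step i=2: Q has 2 at row 2, column 1; remove 3 from row 2 of P and reverse-bump: 3 enters row 1 and ejects 2. So w(2) = 2. P is now [[3]].
Step i=1: Q has 1 at row 1, column 1; remove that cell from P, ejecting 3. So w(1) = 3. P is now [].

So w = 3 2 1 6 7 4 5.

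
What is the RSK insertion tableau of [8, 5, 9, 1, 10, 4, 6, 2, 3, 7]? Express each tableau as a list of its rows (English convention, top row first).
After inserting 8: P = [[8]].
After inserting 5: P = [[5], [8]].
After inserting 9: P = [[5, 9], [8]].
After inserting 1: P = [[1, 9], [5], [8]].
After inserting 10: P = [[1, 9, 10], [5], [8]].
After inserting 4: P = [[1, 4, 10], [5, 9], [8]].
After inserting 6: P = [[1, 4, 6], [5, 9, 10], [8]].
After inserting 2: P = [[1, 2, 6], [4, 9, 10], [5], [8]].
After inserting 3: P = [[1, 2, 3], [4, 6, 10], [5, 9], [8]].
After inserting 7: P = [[1, 2, 3, 7], [4, 6, 10], [5, 9], [8]].

So P = [[1, 2, 3, 7], [4, 6, 10], [5, 9], [8]].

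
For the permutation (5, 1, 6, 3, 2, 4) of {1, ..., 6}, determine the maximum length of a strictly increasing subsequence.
3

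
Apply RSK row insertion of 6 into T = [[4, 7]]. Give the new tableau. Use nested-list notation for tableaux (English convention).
[[4, 6], [7]]

In row 1, 6 replaces 7 (the leftmost entry greater than 6); 7 is bumped to row 2. 7 starts a new row 2. The new tableau is [[4, 6], [7]].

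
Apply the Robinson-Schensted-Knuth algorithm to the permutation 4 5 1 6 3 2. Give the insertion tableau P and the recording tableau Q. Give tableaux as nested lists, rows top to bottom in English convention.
Insert each entry of the permutation into P by Schensted row insertion, recording in Q the position of each new cell.

Insert 4: appended to row 1. P = [[4]].
Insert 5: appended to row 1. P = [[4, 5]].
Insert 1: 1 bumps 4 from row 1; 4 starts row 2. P = [[1, 5], [4]].
Insert 6: appended to row 1. P = [[1, 5, 6], [4]].
Insert 3: 3 bumps 5 from row 1; 5 appends to row 2. P = [[1, 3, 6], [4, 5]].
Insert 2: 2 bumps 3 from row 1; 3 bumps 4 from row 2; 4 starts row 3. P = [[1, 2, 6], [3, 5], [4]].

So P = [[1, 2, 6], [3, 5], [4]], Q = [[1, 2, 4], [3, 5], [6]].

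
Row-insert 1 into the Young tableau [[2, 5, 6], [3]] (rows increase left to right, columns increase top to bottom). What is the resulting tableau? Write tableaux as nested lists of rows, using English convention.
[[1, 5, 6], [2], [3]]

In row 1, 1 replaces 2 (the leftmost entry greater than 1); 2 is bumped to row 2. In row 2, 2 replaces 3 (the leftmost entry greater than 2); 3 is bumped to row 3. 3 starts a new row 3. The new tableau is [[1, 5, 6], [2], [3]].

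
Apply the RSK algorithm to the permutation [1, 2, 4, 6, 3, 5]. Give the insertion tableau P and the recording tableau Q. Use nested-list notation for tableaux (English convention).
P = [[1, 2, 3, 5], [4, 6]], Q = [[1, 2, 3, 4], [5, 6]]

Insert each entry of the permutation into P by Schensted row insertion, recording in Q the position of each new cell.

Insert 1: appended to row 1. P = [[1]], Q = [[1]].
Insert 2: appended to row 1. P = [[1, 2]], Q = [[1, 2]].
Insert 4: appended to row 1. P = [[1, 2, 4]], Q = [[1, 2, 3]].
Insert 6: appended to row 1. P = [[1, 2, 4, 6]], Q = [[1, 2, 3, 4]].
Insert 3: 3 bumps 4 from row 1; 4 starts row 2. P = [[1, 2, 3, 6], [4]], Q = [[1, 2, 3, 4], [5]].
Insert 5: 5 bumps 6 from row 1; 6 appends to row 2. P = [[1, 2, 3, 5], [4, 6]], Q = [[1, 2, 3, 4], [5, 6]].

So P = [[1, 2, 3, 5], [4, 6]], Q = [[1, 2, 3, 4], [5, 6]].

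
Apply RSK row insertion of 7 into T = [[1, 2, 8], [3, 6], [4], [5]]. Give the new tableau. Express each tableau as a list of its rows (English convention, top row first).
In row 1, 7 replaces 8 (the leftmost entry greater than 7); 8 is bumped to row 2. 8 is appended to row 2. The new tableau is [[1, 2, 7], [3, 6, 8], [4], [5]].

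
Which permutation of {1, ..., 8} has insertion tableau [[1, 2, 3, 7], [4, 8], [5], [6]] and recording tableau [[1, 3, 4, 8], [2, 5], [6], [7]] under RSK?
6 1 2 8 5 4 3 7

Reverse the RSK construction: for i from n down to 1, find the cell of Q containing i, remove the entry at that cell from P, and reverse-bump it up through P; the value ejected from row 1 is w(i).

Step i=8: Q has 8 at row 1, column 4; remove that cell from P, ejecting 7. So w(8) = 7. P is now [[1, 2, 3], [4, 8], [5], [6]].
Step i=7: Q has 7 at row 4, column 1; remove 6 from row 4 of P and reverse-bump: 6 enters row 3 and ejects 5; 5 enters row 2 and ejects 4; 4 enters row 1 and ejects 3. So w(7) = 3. P is now [[1, 2, 4], [5, 8], [6]].
Step i=6: Q has 6 at row 3, column 1; remove 6 from row 3 of P and reverse-bump: 6 enters row 2 and ejects 5; 5 enters row 1 and ejects 4. So w(6) = 4. P is now [[1, 2, 5], [6, 8]].
Step i=5: Q has 5 at row 2, column 2; remove 8 from row 2 of P and reverse-bump: 8 enters row 1 and ejects 5. So w(5) = 5. P is now [[1, 2, 8], [6]].
Step i=4: Q has 4 at row 1, column 3; remove that cell from P, ejecting 8. So w(4) = 8. P is now [[1, 2], [6]].
Step i=3: Q has 3 at row 1, column 2; remove that cell from P, ejecting 2. So w(3) = 2. P is now [[1], [6]].
Step i=2: Q has 2 at row 2, column 1; remove 6 from row 2 of P and reverse-bump: 6 enters row 1 and ejects 1. So w(2) = 1. P is now [[6]].
Step i=1: Q has 1 at row 1, column 1; remove that cell from P, ejecting 6. So w(1) = 6. P is now [].

So w = 6 1 2 8 5 4 3 7.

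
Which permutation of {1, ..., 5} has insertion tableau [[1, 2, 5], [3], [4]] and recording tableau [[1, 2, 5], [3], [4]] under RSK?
Reverse the RSK construction: for i from n down to 1, find the cell of Q containing i, remove the entry at that cell from P, and reverse-bump it up through P; the value ejected from row 1 is w(i).

Step i=5: Q has 5 at row 1, column 3; remove that cell from P, ejecting 5. So w(5) = 5. P is now [[1, 2], [3], [4]].
Step i=4: Q has 4 at row 3, column 1; remove 4 from row 3 of P and reverse-bump: 4 enters row 2 and ejects 3; 3 enters row 1 and ejects 2. So w(4) = 2. P is now [[1, 3], [4]].
Step i=3: Q has 3 at row 2, column 1; remove 4 from row 2 of P and reverse-bump: 4 enters row 1 and ejects 3. So w(3) = 3. P is now [[1, 4]].
Step i=2: Q has 2 at row 1, column 2; remove that cell from P, ejecting 4. So w(2) = 4. P is now [[1]].
Step i=1: Q has 1 at row 1, column 1; remove that cell from P, ejecting 1. So w(1) = 1. P is now [].

So w = 1 4 3 2 5.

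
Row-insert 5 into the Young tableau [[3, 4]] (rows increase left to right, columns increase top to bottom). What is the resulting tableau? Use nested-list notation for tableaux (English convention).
[[3, 4, 5]]

5 is larger than every entry of row 1, so it is appended to row 1. The new tableau is [[3, 4, 5]].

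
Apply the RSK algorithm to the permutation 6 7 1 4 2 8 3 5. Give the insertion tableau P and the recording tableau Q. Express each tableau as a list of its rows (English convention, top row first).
P = [[1, 2, 3, 5], [4, 7, 8], [6]], Q = [[1, 2, 6, 8], [3, 4, 7], [5]]

Insert each entry of the permutation into P by Schensted row insertion, recording in Q the position of each new cell.

Insert 6: appended to row 1. P = [[6]], Q = [[1]].
Insert 7: appended to row 1. P = [[6, 7]], Q = [[1, 2]].
Insert 1: 1 bumps 6 from row 1; 6 starts row 2. P = [[1, 7], [6]], Q = [[1, 2], [3]].
Insert 4: 4 bumps 7 from row 1; 7 appends to row 2. P = [[1, 4], [6, 7]], Q = [[1, 2], [3, 4]].
Insert 2: 2 bumps 4 from row 1; 4 bumps 6 from row 2; 6 starts row 3. P = [[1, 2], [4, 7], [6]], Q = [[1, 2], [3, 4], [5]].
Insert 8: appended to row 1. P = [[1, 2, 8], [4, 7], [6]], Q = [[1, 2, 6], [3, 4], [5]].
Insert 3: 3 bumps 8 from row 1; 8 appends to row 2. P = [[1, 2, 3], [4, 7, 8], [6]], Q = [[1, 2, 6], [3, 4, 7], [5]].
Insert 5: appended to row 1. P = [[1, 2, 3, 5], [4, 7, 8], [6]], Q = [[1, 2, 6, 8], [3, 4, 7], [5]].

So P = [[1, 2, 3, 5], [4, 7, 8], [6]], Q = [[1, 2, 6, 8], [3, 4, 7], [5]].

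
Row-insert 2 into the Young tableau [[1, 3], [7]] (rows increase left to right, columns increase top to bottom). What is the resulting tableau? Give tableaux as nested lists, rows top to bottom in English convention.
In row 1, 2 replaces 3 (the leftmost entry greater than 2); 3 is bumped to row 2. In row 2, 3 replaces 7 (the leftmost entry greater than 3); 7 is bumped to row 3. 7 starts a new row 3. The new tableau is [[1, 2], [3], [7]].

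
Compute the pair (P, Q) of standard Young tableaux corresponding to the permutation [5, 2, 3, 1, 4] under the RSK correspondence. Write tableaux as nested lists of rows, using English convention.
P = [[1, 3, 4], [2], [5]], Q = [[1, 3, 5], [2], [4]]

Insert each entry of the permutation into P by Schensted row insertion, recording in Q the position of each new cell.

After inserting 5: P = [[5]].
After inserting 2: P = [[2], [5]].
After inserting 3: P = [[2, 3], [5]].
After inserting 1: P = [[1, 3], [2], [5]].
After inserting 4: P = [[1, 3, 4], [2], [5]].

So P = [[1, 3, 4], [2], [5]], Q = [[1, 3, 5], [2], [4]].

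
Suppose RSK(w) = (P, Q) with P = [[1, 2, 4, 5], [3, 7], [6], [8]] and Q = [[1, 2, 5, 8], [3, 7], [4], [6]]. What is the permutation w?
Reverse the RSK construction: for i from n down to 1, find the cell of Q containing i, remove the entry at that cell from P, and reverse-bump it up through P; the value ejected from row 1 is w(i).

Step i=8: Q has 8 at row 1, column 4; remove that cell from P, ejecting 5. So w(8) = 5. P is now [[1, 2, 4], [3, 7], [6], [8]].
Step i=7: Q has 7 at row 2, column 2; remove 7 from row 2 of P and reverse-bump: 7 enters row 1 and ejects 4. So w(7) = 4. P is now [[1, 2, 7], [3], [6], [8]].
Step i=6: Q has 6 at row 4, column 1; remove 8 from row 4 of P and reverse-bump: 8 enters row 3 and ejects 6; 6 enters row 2 and ejects 3; 3 enters row 1 and ejects 2. So w(6) = 2. P is now [[1, 3, 7], [6], [8]].
Step i=5: Q has 5 at row 1, column 3; remove that cell from P, ejecting 7. So w(5) = 7. P is now [[1, 3], [6], [8]].
Step i=4: Q has 4 at row 3, column 1; remove 8 from row 3 of P and reverse-bump: 8 enters row 2 and ejects 6; 6 enters row 1 and ejects 3. So w(4) = 3. P is now [[1, 6], [8]].
Step i=3: Q has 3 at row 2, column 1; remove 8 from row 2 of P and reverse-bump: 8 enters row 1 and ejects 6. So w(3) = 6. P is now [[1, 8]].
Step i=2: Q has 2 at row 1, column 2; remove that cell from P, ejecting 8. So w(2) = 8. P is now [[1]].
Step i=1: Q has 1 at row 1, column 1; remove that cell from P, ejecting 1. So w(1) = 1. P is now [].

So w = 1 8 6 3 7 2 4 5.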